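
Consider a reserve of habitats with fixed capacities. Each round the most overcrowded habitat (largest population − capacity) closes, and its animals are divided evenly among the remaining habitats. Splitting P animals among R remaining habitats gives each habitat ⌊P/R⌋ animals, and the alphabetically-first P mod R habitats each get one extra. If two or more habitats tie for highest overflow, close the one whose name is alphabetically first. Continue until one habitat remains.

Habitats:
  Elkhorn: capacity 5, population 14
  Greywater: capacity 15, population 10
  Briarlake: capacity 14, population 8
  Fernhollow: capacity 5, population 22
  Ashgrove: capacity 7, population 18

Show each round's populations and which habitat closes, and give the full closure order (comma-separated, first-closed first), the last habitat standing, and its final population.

Round 1: Ashgrove=18 Briarlake=8 Elkhorn=14 Fernhollow=22 Greywater=10 → close Fernhollow (overflow 17)
  22÷4 = 5 each, +1 to first 2
Round 2: Ashgrove=24 Briarlake=14 Elkhorn=19 Greywater=15 → close Ashgrove (overflow 17)
  24÷3 = 8 each, +1 to first 0
Round 3: Briarlake=22 Elkhorn=27 Greywater=23 → close Elkhorn (overflow 22)
  27÷2 = 13 each, +1 to first 1
Round 4: Briarlake=36 Greywater=36 → close Briarlake (overflow 22)
  36÷1 = 36 each, +1 to first 0

Closure order: Fernhollow, Ashgrove, Elkhorn, Briarlake
Last habitat: Greywater with 72 animals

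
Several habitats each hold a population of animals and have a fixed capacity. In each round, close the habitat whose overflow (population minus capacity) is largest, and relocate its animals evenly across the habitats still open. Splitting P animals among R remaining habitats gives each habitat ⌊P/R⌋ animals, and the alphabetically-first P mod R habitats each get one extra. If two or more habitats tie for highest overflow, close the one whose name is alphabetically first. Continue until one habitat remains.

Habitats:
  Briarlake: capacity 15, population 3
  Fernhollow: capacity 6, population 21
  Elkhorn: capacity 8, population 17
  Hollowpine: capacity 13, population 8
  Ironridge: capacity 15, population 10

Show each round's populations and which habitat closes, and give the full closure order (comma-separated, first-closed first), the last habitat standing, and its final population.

Closure order: Fernhollow, Elkhorn, Hollowpine, Ironridge
Last habitat: Briarlake with 59 animals

Round 1: Briarlake=3 Elkhorn=17 Fernhollow=21 Hollowpine=8 Ironridge=10 → close Fernhollow (overflow 15)
  21÷4 = 5 each, +1 to first 1
Round 2: Briarlake=9 Elkhorn=22 Hollowpine=13 Ironridge=15 → close Elkhorn (overflow 14)
  22÷3 = 7 each, +1 to first 1
Round 3: Briarlake=17 Hollowpine=20 Ironridge=22 → close Hollowpine (overflow 7)
  20÷2 = 10 each, +1 to first 0
Round 4: Briarlake=27 Ironridge=32 → close Ironridge (overflow 17)
  32÷1 = 32 each, +1 to first 0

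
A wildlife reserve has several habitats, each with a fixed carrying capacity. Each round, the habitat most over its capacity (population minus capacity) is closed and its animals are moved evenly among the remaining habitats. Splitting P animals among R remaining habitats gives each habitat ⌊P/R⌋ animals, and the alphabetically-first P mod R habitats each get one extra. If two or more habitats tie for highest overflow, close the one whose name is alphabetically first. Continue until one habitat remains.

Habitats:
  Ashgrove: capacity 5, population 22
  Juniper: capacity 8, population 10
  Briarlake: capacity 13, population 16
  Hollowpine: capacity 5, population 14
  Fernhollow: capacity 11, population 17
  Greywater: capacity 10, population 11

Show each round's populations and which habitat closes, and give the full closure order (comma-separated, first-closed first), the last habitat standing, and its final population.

Round 1: Ashgrove=22 Briarlake=16 Fernhollow=17 Greywater=11 Hollowpine=14 Juniper=10 → close Ashgrove (overflow 17)
  22÷5 = 4 each, +1 to first 2
Round 2: Briarlake=21 Fernhollow=22 Greywater=15 Hollowpine=18 Juniper=14 → close Hollowpine (overflow 13)
  18÷4 = 4 each, +1 to first 2
Round 3: Briarlake=26 Fernhollow=27 Greywater=19 Juniper=18 → close Fernhollow (overflow 16)
  27÷3 = 9 each, +1 to first 0
Round 4: Briarlake=35 Greywater=28 Juniper=27 → close Briarlake (overflow 22)
  35÷2 = 17 each, +1 to first 1
Round 5: Greywater=46 Juniper=44 → close Greywater (overflow 36)
  46÷1 = 46 each, +1 to first 0

Closure order: Ashgrove, Hollowpine, Fernhollow, Briarlake, Greywater
Last habitat: Juniper with 90 animals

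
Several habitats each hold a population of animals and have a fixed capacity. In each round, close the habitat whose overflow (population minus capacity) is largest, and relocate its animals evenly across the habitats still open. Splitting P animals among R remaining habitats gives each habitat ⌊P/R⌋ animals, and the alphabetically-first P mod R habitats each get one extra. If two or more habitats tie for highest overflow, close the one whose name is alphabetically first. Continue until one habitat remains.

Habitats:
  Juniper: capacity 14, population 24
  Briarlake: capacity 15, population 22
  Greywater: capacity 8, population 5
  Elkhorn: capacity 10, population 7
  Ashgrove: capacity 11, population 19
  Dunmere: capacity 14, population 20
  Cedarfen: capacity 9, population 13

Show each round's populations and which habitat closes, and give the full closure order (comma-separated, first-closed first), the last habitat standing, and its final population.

Closure order: Juniper, Ashgrove, Briarlake, Dunmere, Cedarfen, Elkhorn
Last habitat: Greywater with 110 animals

Round 1: Ashgrove=19 Briarlake=22 Cedarfen=13 Dunmere=20 Elkhorn=7 Greywater=5 Juniper=24 → close Juniper (overflow 10)
  24÷6 = 4 each, +1 to first 0
Round 2: Ashgrove=23 Briarlake=26 Cedarfen=17 Dunmere=24 Elkhorn=11 Greywater=9 → close Ashgrove (overflow 12)
  23÷5 = 4 each, +1 to first 3
Round 3: Briarlake=31 Cedarfen=22 Dunmere=29 Elkhorn=15 Greywater=13 → close Briarlake (overflow 16)
  31÷4 = 7 each, +1 to first 3
Round 4: Cedarfen=30 Dunmere=37 Elkhorn=23 Greywater=20 → close Dunmere (overflow 23)
  37÷3 = 12 each, +1 to first 1
Round 5: Cedarfen=43 Elkhorn=35 Greywater=32 → close Cedarfen (overflow 34)
  43÷2 = 21 each, +1 to first 1
Round 6: Elkhorn=57 Greywater=53 → close Elkhorn (overflow 47)
  57÷1 = 57 each, +1 to first 0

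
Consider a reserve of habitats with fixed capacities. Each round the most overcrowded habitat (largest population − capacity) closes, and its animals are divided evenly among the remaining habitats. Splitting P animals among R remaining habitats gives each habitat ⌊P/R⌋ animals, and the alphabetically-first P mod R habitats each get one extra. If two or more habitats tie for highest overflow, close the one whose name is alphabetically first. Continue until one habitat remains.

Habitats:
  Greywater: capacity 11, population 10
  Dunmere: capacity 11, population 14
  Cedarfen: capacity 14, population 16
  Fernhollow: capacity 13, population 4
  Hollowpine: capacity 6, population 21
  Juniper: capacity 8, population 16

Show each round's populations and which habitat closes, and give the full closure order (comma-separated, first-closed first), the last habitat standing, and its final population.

Closure order: Hollowpine, Juniper, Cedarfen, Dunmere, Greywater
Last habitat: Fernhollow with 81 animals

Round 1: Cedarfen=16 Dunmere=14 Fernhollow=4 Greywater=10 Hollowpine=21 Juniper=16 → close Hollowpine (overflow 15)
  21÷5 = 4 each, +1 to first 1
Round 2: Cedarfen=21 Dunmere=18 Fernhollow=8 Greywater=14 Juniper=20 → close Juniper (overflow 12)
  20÷4 = 5 each, +1 to first 0
Round 3: Cedarfen=26 Dunmere=23 Fernhollow=13 Greywater=19 → close Cedarfen (overflow 12)
  26÷3 = 8 each, +1 to first 2
Round 4: Dunmere=32 Fernhollow=22 Greywater=27 → close Dunmere (overflow 21)
  32÷2 = 16 each, +1 to first 0
Round 5: Fernhollow=38 Greywater=43 → close Greywater (overflow 32)
  43÷1 = 43 each, +1 to first 0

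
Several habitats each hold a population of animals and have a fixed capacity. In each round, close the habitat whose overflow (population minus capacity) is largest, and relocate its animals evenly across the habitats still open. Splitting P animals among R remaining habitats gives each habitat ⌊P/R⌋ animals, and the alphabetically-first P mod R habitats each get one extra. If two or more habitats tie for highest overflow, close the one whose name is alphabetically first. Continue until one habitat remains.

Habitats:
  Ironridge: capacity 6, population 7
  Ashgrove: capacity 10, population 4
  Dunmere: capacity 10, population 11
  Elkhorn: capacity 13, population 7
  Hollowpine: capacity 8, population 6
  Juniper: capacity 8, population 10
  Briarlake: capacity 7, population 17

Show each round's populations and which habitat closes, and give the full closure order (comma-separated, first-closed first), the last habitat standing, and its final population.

Round 1: Ashgrove=4 Briarlake=17 Dunmere=11 Elkhorn=7 Hollowpine=6 Ironridge=7 Juniper=10 → close Briarlake (overflow 10)
  17÷6 = 2 each, +1 to first 5
Round 2: Ashgrove=7 Dunmere=14 Elkhorn=10 Hollowpine=9 Ironridge=10 Juniper=12 → close Dunmere (overflow 4)
  14÷5 = 2 each, +1 to first 4
Round 3: Ashgrove=10 Elkhorn=13 Hollowpine=12 Ironridge=13 Juniper=14 → close Ironridge (overflow 7)
  13÷4 = 3 each, +1 to first 1
Round 4: Ashgrove=14 Elkhorn=16 Hollowpine=15 Juniper=17 → close Juniper (overflow 9)
  17÷3 = 5 each, +1 to first 2
Round 5: Ashgrove=20 Elkhorn=22 Hollowpine=20 → close Hollowpine (overflow 12)
  20÷2 = 10 each, +1 to first 0
Round 6: Ashgrove=30 Elkhorn=32 → close Ashgrove (overflow 20)
  30÷1 = 30 each, +1 to first 0

Closure order: Briarlake, Dunmere, Ironridge, Juniper, Hollowpine, Ashgrove
Last habitat: Elkhorn with 62 animals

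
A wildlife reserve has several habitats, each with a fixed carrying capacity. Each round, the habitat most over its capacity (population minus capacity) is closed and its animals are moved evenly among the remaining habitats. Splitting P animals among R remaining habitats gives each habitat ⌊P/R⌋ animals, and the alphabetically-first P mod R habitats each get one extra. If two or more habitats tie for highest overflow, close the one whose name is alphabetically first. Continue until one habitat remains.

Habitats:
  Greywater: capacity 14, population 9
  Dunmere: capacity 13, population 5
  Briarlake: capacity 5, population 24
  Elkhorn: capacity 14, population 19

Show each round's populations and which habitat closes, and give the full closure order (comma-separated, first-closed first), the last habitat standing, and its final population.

Round 1: Briarlake=24 Dunmere=5 Elkhorn=19 Greywater=9 → close Briarlake (overflow 19)
  24÷3 = 8 each, +1 to first 0
Round 2: Dunmere=13 Elkhorn=27 Greywater=17 → close Elkhorn (overflow 13)
  27÷2 = 13 each, +1 to first 1
Round 3: Dunmere=27 Greywater=30 → close Greywater (overflow 16)
  30÷1 = 30 each, +1 to first 0

Closure order: Briarlake, Elkhorn, Greywater
Last habitat: Dunmere with 57 animals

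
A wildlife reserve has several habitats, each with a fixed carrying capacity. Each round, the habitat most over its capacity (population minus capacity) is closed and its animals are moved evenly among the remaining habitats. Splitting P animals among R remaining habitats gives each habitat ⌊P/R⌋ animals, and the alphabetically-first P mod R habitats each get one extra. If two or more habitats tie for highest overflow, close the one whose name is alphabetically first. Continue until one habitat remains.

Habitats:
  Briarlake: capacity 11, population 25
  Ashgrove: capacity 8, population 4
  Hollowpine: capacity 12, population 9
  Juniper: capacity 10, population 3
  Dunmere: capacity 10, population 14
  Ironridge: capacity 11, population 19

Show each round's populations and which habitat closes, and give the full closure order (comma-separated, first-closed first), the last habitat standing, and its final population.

Closure order: Briarlake, Ironridge, Dunmere, Ashgrove, Hollowpine
Last habitat: Juniper with 74 animals

Round 1: Ashgrove=4 Briarlake=25 Dunmere=14 Hollowpine=9 Ironridge=19 Juniper=3 → close Briarlake (overflow 14)
  25÷5 = 5 each, +1 to first 0
Round 2: Ashgrove=9 Dunmere=19 Hollowpine=14 Ironridge=24 Juniper=8 → close Ironridge (overflow 13)
  24÷4 = 6 each, +1 to first 0
Round 3: Ashgrove=15 Dunmere=25 Hollowpine=20 Juniper=14 → close Dunmere (overflow 15)
  25÷3 = 8 each, +1 to first 1
Round 4: Ashgrove=24 Hollowpine=28 Juniper=22 → close Ashgrove (overflow 16)
  24÷2 = 12 each, +1 to first 0
Round 5: Hollowpine=40 Juniper=34 → close Hollowpine (overflow 28)
  40÷1 = 40 each, +1 to first 0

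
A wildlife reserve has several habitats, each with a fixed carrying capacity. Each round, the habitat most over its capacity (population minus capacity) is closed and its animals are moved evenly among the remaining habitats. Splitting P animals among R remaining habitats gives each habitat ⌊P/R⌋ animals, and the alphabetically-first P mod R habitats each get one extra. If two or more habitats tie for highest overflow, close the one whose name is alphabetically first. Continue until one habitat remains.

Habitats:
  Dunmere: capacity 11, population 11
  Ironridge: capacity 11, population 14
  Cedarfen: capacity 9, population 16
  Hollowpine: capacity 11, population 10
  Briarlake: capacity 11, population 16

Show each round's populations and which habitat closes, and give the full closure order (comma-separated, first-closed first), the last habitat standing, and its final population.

Round 1: Briarlake=16 Cedarfen=16 Dunmere=11 Hollowpine=10 Ironridge=14 → close Cedarfen (overflow 7)
  16÷4 = 4 each, +1 to first 0
Round 2: Briarlake=20 Dunmere=15 Hollowpine=14 Ironridge=18 → close Briarlake (overflow 9)
  20÷3 = 6 each, +1 to first 2
Round 3: Dunmere=22 Hollowpine=21 Ironridge=24 → close Ironridge (overflow 13)
  24÷2 = 12 each, +1 to first 0
Round 4: Dunmere=34 Hollowpine=33 → close Dunmere (overflow 23)
  34÷1 = 34 each, +1 to first 0

Closure order: Cedarfen, Briarlake, Ironridge, Dunmere
Last habitat: Hollowpine with 67 animals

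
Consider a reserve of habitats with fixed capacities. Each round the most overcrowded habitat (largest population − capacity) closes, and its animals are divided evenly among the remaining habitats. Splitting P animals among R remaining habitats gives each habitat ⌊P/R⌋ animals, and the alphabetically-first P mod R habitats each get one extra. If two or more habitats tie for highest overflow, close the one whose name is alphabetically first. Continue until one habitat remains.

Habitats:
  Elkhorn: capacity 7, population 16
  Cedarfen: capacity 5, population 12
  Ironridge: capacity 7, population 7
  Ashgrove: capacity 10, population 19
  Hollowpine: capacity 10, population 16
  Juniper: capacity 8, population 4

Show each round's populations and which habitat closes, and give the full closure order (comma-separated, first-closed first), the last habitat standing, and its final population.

Round 1: Ashgrove=19 Cedarfen=12 Elkhorn=16 Hollowpine=16 Ironridge=7 Juniper=4 → close Ashgrove (overflow 9)
  19÷5 = 3 each, +1 to first 4
Round 2: Cedarfen=16 Elkhorn=20 Hollowpine=20 Ironridge=11 Juniper=7 → close Elkhorn (overflow 13)
  20÷4 = 5 each, +1 to first 0
Round 3: Cedarfen=21 Hollowpine=25 Ironridge=16 Juniper=12 → close Cedarfen (overflow 16)
  21÷3 = 7 each, +1 to first 0
Round 4: Hollowpine=32 Ironridge=23 Juniper=19 → close Hollowpine (overflow 22)
  32÷2 = 16 each, +1 to first 0
Round 5: Ironridge=39 Juniper=35 → close Ironridge (overflow 32)
  39÷1 = 39 each, +1 to first 0

Closure order: Ashgrove, Elkhorn, Cedarfen, Hollowpine, Ironridge
Last habitat: Juniper with 74 animals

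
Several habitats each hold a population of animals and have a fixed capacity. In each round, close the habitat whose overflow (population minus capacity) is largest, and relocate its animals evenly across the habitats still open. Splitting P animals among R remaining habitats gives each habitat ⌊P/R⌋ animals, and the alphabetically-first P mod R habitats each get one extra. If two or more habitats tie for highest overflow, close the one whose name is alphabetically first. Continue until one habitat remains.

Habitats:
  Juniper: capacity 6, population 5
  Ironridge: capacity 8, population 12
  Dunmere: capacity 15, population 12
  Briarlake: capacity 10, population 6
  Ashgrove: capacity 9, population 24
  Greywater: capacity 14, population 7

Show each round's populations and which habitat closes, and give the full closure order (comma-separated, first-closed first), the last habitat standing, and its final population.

Closure order: Ashgrove, Ironridge, Juniper, Briarlake, Dunmere
Last habitat: Greywater with 66 animals

Round 1: Ashgrove=24 Briarlake=6 Dunmere=12 Greywater=7 Ironridge=12 Juniper=5 → close Ashgrove (overflow 15)
  24÷5 = 4 each, +1 to first 4
Round 2: Briarlake=11 Dunmere=17 Greywater=12 Ironridge=17 Juniper=9 → close Ironridge (overflow 9)
  17÷4 = 4 each, +1 to first 1
Round 3: Briarlake=16 Dunmere=21 Greywater=16 Juniper=13 → close Juniper (overflow 7)
  13÷3 = 4 each, +1 to first 1
Round 4: Briarlake=21 Dunmere=25 Greywater=20 → close Briarlake (overflow 11)
  21÷2 = 10 each, +1 to first 1
Round 5: Dunmere=36 Greywater=30 → close Dunmere (overflow 21)
  36÷1 = 36 each, +1 to first 0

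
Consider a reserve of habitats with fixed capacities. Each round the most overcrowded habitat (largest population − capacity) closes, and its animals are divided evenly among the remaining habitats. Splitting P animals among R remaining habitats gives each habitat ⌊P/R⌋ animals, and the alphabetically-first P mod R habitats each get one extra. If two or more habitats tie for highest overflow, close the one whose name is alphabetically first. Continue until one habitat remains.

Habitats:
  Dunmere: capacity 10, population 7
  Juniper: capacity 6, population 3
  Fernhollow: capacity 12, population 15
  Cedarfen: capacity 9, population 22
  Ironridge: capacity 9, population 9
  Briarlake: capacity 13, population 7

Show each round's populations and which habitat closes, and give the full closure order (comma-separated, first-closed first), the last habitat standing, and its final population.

Round 1: Briarlake=7 Cedarfen=22 Dunmere=7 Fernhollow=15 Ironridge=9 Juniper=3 → close Cedarfen (overflow 13)
  22÷5 = 4 each, +1 to first 2
Round 2: Briarlake=12 Dunmere=12 Fernhollow=19 Ironridge=13 Juniper=7 → close Fernhollow (overflow 7)
  19÷4 = 4 each, +1 to first 3
Round 3: Briarlake=17 Dunmere=17 Ironridge=18 Juniper=11 → close Ironridge (overflow 9)
  18÷3 = 6 each, +1 to first 0
Round 4: Briarlake=23 Dunmere=23 Juniper=17 → close Dunmere (overflow 13)
  23÷2 = 11 each, +1 to first 1
Round 5: Briarlake=35 Juniper=28 → close Briarlake (overflow 22)
  35÷1 = 35 each, +1 to first 0

Closure order: Cedarfen, Fernhollow, Ironridge, Dunmere, Briarlake
Last habitat: Juniper with 63 animals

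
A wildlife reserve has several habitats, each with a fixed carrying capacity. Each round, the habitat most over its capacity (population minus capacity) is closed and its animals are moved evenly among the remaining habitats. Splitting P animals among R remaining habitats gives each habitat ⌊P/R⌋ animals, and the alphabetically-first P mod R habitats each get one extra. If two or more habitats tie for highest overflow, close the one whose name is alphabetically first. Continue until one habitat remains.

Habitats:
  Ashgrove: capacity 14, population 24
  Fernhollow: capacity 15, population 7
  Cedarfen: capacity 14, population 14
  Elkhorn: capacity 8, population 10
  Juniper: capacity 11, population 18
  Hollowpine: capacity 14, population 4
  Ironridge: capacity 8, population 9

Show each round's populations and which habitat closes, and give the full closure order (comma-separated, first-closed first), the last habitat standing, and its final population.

Closure order: Ashgrove, Juniper, Elkhorn, Cedarfen, Ironridge, Fernhollow
Last habitat: Hollowpine with 86 animals

Round 1: Ashgrove=24 Cedarfen=14 Elkhorn=10 Fernhollow=7 Hollowpine=4 Ironridge=9 Juniper=18 → close Ashgrove (overflow 10)
  24÷6 = 4 each, +1 to first 0
Round 2: Cedarfen=18 Elkhorn=14 Fernhollow=11 Hollowpine=8 Ironridge=13 Juniper=22 → close Juniper (overflow 11)
  22÷5 = 4 each, +1 to first 2
Round 3: Cedarfen=23 Elkhorn=19 Fernhollow=15 Hollowpine=12 Ironridge=17 → close Elkhorn (overflow 11)
  19÷4 = 4 each, +1 to first 3
Round 4: Cedarfen=28 Fernhollow=20 Hollowpine=17 Ironridge=21 → close Cedarfen (overflow 14)
  28÷3 = 9 each, +1 to first 1
Round 5: Fernhollow=30 Hollowpine=26 Ironridge=30 → close Ironridge (overflow 22)
  30÷2 = 15 each, +1 to first 0
Round 6: Fernhollow=45 Hollowpine=41 → close Fernhollow (overflow 30)
  45÷1 = 45 each, +1 to first 0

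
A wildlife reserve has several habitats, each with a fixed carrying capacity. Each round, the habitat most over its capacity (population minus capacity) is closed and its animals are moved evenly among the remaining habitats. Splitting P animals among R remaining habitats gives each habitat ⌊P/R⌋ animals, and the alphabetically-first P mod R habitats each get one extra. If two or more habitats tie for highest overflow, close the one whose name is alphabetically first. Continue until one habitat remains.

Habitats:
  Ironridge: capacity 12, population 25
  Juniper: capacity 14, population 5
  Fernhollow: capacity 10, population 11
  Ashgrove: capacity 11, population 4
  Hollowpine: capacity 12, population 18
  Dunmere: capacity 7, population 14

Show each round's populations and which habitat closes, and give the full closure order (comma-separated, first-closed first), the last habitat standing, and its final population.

Round 1: Ashgrove=4 Dunmere=14 Fernhollow=11 Hollowpine=18 Ironridge=25 Juniper=5 → close Ironridge (overflow 13)
  25÷5 = 5 each, +1 to first 0
Round 2: Ashgrove=9 Dunmere=19 Fernhollow=16 Hollowpine=23 Juniper=10 → close Dunmere (overflow 12)
  19÷4 = 4 each, +1 to first 3
Round 3: Ashgrove=14 Fernhollow=21 Hollowpine=28 Juniper=14 → close Hollowpine (overflow 16)
  28÷3 = 9 each, +1 to first 1
Round 4: Ashgrove=24 Fernhollow=30 Juniper=23 → close Fernhollow (overflow 20)
  30÷2 = 15 each, +1 to first 0
Round 5: Ashgrove=39 Juniper=38 → close Ashgrove (overflow 28)
  39÷1 = 39 each, +1 to first 0

Closure order: Ironridge, Dunmere, Hollowpine, Fernhollow, Ashgrove
Last habitat: Juniper with 77 animals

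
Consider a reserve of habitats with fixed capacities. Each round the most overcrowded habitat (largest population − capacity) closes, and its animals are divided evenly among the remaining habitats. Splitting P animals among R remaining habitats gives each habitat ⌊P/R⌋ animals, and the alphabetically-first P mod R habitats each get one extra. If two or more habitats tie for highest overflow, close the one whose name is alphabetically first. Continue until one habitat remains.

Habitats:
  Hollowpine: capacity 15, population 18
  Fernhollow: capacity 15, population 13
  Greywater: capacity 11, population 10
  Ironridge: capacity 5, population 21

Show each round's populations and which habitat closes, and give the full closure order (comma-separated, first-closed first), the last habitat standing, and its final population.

Round 1: Fernhollow=13 Greywater=10 Hollowpine=18 Ironridge=21 → close Ironridge (overflow 16)
  21÷3 = 7 each, +1 to first 0
Round 2: Fernhollow=20 Greywater=17 Hollowpine=25 → close Hollowpine (overflow 10)
  25÷2 = 12 each, +1 to first 1
Round 3: Fernhollow=33 Greywater=29 → close Fernhollow (overflow 18)
  33÷1 = 33 each, +1 to first 0

Closure order: Ironridge, Hollowpine, Fernhollow
Last habitat: Greywater with 62 animals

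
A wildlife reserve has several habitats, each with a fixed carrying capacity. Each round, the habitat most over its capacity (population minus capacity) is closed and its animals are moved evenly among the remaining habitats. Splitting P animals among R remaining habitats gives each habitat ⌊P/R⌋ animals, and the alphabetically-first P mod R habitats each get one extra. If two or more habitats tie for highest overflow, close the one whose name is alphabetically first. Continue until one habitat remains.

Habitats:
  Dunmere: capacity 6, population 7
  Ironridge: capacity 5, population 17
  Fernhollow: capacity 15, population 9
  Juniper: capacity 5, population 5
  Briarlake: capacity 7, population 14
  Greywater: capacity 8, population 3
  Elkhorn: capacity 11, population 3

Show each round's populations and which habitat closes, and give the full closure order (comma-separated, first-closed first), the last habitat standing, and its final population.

Closure order: Ironridge, Briarlake, Dunmere, Juniper, Elkhorn, Fernhollow
Last habitat: Greywater with 58 animals

Round 1: Briarlake=14 Dunmere=7 Elkhorn=3 Fernhollow=9 Greywater=3 Ironridge=17 Juniper=5 → close Ironridge (overflow 12)
  17÷6 = 2 each, +1 to first 5
Round 2: Briarlake=17 Dunmere=10 Elkhorn=6 Fernhollow=12 Greywater=6 Juniper=7 → close Briarlake (overflow 10)
  17÷5 = 3 each, +1 to first 2
Round 3: Dunmere=14 Elkhorn=10 Fernhollow=15 Greywater=9 Juniper=10 → close Dunmere (overflow 8)
  14÷4 = 3 each, +1 to first 2
Round 4: Elkhorn=14 Fernhollow=19 Greywater=12 Juniper=13 → close Juniper (overflow 8)
  13÷3 = 4 each, +1 to first 1
Round 5: Elkhorn=19 Fernhollow=23 Greywater=16 → close Elkhorn (overflow 8)
  19÷2 = 9 each, +1 to first 1
Round 6: Fernhollow=33 Greywater=25 → close Fernhollow (overflow 18)
  33÷1 = 33 each, +1 to first 0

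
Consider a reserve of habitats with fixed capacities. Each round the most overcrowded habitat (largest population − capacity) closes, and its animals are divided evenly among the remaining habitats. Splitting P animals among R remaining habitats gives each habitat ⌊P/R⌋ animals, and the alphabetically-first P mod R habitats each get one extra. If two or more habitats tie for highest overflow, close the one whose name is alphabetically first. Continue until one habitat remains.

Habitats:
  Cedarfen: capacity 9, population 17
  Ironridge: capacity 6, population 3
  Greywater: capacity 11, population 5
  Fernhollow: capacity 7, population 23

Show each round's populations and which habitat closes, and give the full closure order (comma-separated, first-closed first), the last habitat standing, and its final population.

Round 1: Cedarfen=17 Fernhollow=23 Greywater=5 Ironridge=3 → close Fernhollow (overflow 16)
  23÷3 = 7 each, +1 to first 2
Round 2: Cedarfen=25 Greywater=13 Ironridge=10 → close Cedarfen (overflow 16)
  25÷2 = 12 each, +1 to first 1
Round 3: Greywater=26 Ironridge=22 → close Ironridge (overflow 16)
  22÷1 = 22 each, +1 to first 0

Closure order: Fernhollow, Cedarfen, Ironridge
Last habitat: Greywater with 48 animals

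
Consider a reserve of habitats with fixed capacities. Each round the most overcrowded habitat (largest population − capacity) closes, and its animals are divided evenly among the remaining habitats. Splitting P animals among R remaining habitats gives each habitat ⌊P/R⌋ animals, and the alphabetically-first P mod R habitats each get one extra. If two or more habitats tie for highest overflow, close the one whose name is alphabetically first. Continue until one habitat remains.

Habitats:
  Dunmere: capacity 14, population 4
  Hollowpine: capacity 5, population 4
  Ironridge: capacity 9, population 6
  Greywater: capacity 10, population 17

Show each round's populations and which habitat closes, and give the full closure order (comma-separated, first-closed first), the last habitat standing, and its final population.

Closure order: Greywater, Hollowpine, Ironridge
Last habitat: Dunmere with 31 animals

Round 1: Dunmere=4 Greywater=17 Hollowpine=4 Ironridge=6 → close Greywater (overflow 7)
  17÷3 = 5 each, +1 to first 2
Round 2: Dunmere=10 Hollowpine=10 Ironridge=11 → close Hollowpine (overflow 5)
  10÷2 = 5 each, +1 to first 0
Round 3: Dunmere=15 Ironridge=16 → close Ironridge (overflow 7)
  16÷1 = 16 each, +1 to first 0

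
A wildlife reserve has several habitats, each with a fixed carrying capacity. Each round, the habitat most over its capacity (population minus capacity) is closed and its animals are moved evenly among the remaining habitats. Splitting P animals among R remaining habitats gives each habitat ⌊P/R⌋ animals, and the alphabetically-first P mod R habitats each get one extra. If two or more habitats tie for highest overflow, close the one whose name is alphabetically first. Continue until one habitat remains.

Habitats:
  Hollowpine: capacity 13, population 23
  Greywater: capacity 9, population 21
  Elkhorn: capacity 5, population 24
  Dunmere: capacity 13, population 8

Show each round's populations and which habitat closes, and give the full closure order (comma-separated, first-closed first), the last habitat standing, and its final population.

Closure order: Elkhorn, Greywater, Hollowpine
Last habitat: Dunmere with 76 animals

Round 1: Dunmere=8 Elkhorn=24 Greywater=21 Hollowpine=23 → close Elkhorn (overflow 19)
  24÷3 = 8 each, +1 to first 0
Round 2: Dunmere=16 Greywater=29 Hollowpine=31 → close Greywater (overflow 20)
  29÷2 = 14 each, +1 to first 1
Round 3: Dunmere=31 Hollowpine=45 → close Hollowpine (overflow 32)
  45÷1 = 45 each, +1 to first 0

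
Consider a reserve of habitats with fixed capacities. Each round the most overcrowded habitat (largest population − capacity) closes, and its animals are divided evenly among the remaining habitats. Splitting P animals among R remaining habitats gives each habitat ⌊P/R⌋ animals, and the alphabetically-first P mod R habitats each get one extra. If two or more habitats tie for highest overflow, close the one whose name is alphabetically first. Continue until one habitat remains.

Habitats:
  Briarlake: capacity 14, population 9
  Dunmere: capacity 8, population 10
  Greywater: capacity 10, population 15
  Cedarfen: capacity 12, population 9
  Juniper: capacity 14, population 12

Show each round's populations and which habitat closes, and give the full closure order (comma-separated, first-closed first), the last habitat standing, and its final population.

Round 1: Briarlake=9 Cedarfen=9 Dunmere=10 Greywater=15 Juniper=12 → close Greywater (overflow 5)
  15÷4 = 3 each, +1 to first 3
Round 2: Briarlake=13 Cedarfen=13 Dunmere=14 Juniper=15 → close Dunmere (overflow 6)
  14÷3 = 4 each, +1 to first 2
Round 3: Briarlake=18 Cedarfen=18 Juniper=19 → close Cedarfen (overflow 6)
  18÷2 = 9 each, +1 to first 0
Round 4: Briarlake=27 Juniper=28 → close Juniper (overflow 14)
  28÷1 = 28 each, +1 to first 0

Closure order: Greywater, Dunmere, Cedarfen, Juniper
Last habitat: Briarlake with 55 animals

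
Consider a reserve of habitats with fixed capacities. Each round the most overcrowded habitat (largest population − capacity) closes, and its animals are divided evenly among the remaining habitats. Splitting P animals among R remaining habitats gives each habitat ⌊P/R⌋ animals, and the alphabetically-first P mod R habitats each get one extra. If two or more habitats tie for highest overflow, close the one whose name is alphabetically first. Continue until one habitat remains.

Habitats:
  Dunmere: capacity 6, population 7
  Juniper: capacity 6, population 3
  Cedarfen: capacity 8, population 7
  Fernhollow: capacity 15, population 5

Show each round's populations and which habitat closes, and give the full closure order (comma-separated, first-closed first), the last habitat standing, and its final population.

Closure order: Dunmere, Cedarfen, Juniper
Last habitat: Fernhollow with 22 animals

Round 1: Cedarfen=7 Dunmere=7 Fernhollow=5 Juniper=3 → close Dunmere (overflow 1)
  7÷3 = 2 each, +1 to first 1
Round 2: Cedarfen=10 Fernhollow=7 Juniper=5 → close Cedarfen (overflow 2)
  10÷2 = 5 each, +1 to first 0
Round 3: Fernhollow=12 Juniper=10 → close Juniper (overflow 4)
  10÷1 = 10 each, +1 to first 0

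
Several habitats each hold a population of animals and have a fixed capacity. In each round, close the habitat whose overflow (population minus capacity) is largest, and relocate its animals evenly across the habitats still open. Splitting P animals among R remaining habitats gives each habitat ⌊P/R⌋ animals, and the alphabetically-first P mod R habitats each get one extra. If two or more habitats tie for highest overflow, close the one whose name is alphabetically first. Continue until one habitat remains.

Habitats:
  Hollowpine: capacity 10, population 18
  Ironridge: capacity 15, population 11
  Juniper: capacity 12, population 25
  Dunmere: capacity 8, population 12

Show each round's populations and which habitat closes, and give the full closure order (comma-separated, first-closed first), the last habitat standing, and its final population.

Closure order: Juniper, Hollowpine, Dunmere
Last habitat: Ironridge with 66 animals

Round 1: Dunmere=12 Hollowpine=18 Ironridge=11 Juniper=25 → close Juniper (overflow 13)
  25÷3 = 8 each, +1 to first 1
Round 2: Dunmere=21 Hollowpine=26 Ironridge=19 → close Hollowpine (overflow 16)
  26÷2 = 13 each, +1 to first 0
Round 3: Dunmere=34 Ironridge=32 → close Dunmere (overflow 26)
  34÷1 = 34 each, +1 to first 0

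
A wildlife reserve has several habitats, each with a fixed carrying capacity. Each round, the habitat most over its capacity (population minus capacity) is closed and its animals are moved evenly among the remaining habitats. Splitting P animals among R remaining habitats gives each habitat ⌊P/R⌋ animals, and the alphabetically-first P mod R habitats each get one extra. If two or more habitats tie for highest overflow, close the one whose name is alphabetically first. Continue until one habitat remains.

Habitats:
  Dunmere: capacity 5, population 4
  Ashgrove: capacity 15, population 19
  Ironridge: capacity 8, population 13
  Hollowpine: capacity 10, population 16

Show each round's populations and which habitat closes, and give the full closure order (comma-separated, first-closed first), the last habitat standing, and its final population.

Round 1: Ashgrove=19 Dunmere=4 Hollowpine=16 Ironridge=13 → close Hollowpine (overflow 6)
  16÷3 = 5 each, +1 to first 1
Round 2: Ashgrove=25 Dunmere=9 Ironridge=18 → close Ashgrove (overflow 10)
  25÷2 = 12 each, +1 to first 1
Round 3: Dunmere=22 Ironridge=30 → close Ironridge (overflow 22)
  30÷1 = 30 each, +1 to first 0

Closure order: Hollowpine, Ashgrove, Ironridge
Last habitat: Dunmere with 52 animals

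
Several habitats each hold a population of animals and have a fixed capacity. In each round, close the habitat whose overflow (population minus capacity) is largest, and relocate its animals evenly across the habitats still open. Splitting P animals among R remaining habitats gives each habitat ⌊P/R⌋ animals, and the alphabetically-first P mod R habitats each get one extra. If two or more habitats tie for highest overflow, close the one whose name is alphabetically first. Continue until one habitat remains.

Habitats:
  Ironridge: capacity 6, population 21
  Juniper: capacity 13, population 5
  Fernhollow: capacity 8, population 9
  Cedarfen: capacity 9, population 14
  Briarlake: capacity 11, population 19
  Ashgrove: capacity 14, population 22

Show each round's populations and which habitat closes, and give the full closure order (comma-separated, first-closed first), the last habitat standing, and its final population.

Closure order: Ironridge, Ashgrove, Briarlake, Cedarfen, Fernhollow
Last habitat: Juniper with 90 animals

Round 1: Ashgrove=22 Briarlake=19 Cedarfen=14 Fernhollow=9 Ironridge=21 Juniper=5 → close Ironridge (overflow 15)
  21÷5 = 4 each, +1 to first 1
Round 2: Ashgrove=27 Briarlake=23 Cedarfen=18 Fernhollow=13 Juniper=9 → close Ashgrove (overflow 13)
  27÷4 = 6 each, +1 to first 3
Round 3: Briarlake=30 Cedarfen=25 Fernhollow=20 Juniper=15 → close Briarlake (overflow 19)
  30÷3 = 10 each, +1 to first 0
Round 4: Cedarfen=35 Fernhollow=30 Juniper=25 → close Cedarfen (overflow 26)
  35÷2 = 17 each, +1 to first 1
Round 5: Fernhollow=48 Juniper=42 → close Fernhollow (overflow 40)
  48÷1 = 48 each, +1 to first 0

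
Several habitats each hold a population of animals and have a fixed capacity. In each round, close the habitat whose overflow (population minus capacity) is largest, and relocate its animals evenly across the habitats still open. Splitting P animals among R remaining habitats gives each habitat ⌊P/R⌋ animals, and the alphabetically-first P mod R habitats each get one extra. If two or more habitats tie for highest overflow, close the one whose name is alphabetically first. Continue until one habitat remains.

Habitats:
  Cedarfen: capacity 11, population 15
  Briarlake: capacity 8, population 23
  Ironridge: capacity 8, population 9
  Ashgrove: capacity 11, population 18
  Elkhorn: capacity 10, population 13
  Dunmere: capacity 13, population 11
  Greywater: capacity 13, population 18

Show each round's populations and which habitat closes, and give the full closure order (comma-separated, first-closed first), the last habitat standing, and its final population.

Round 1: Ashgrove=18 Briarlake=23 Cedarfen=15 Dunmere=11 Elkhorn=13 Greywater=18 Ironridge=9 → close Briarlake (overflow 15)
  23÷6 = 3 each, +1 to first 5
Round 2: Ashgrove=22 Cedarfen=19 Dunmere=15 Elkhorn=17 Greywater=22 Ironridge=12 → close Ashgrove (overflow 11)
  22÷5 = 4 each, +1 to first 2
Round 3: Cedarfen=24 Dunmere=20 Elkhorn=21 Greywater=26 Ironridge=16 → close Cedarfen (overflow 13)
  24÷4 = 6 each, +1 to first 0
Round 4: Dunmere=26 Elkhorn=27 Greywater=32 Ironridge=22 → close Greywater (overflow 19)
  32÷3 = 10 each, +1 to first 2
Round 5: Dunmere=37 Elkhorn=38 Ironridge=32 → close Elkhorn (overflow 28)
  38÷2 = 19 each, +1 to first 0
Round 6: Dunmere=56 Ironridge=51 → close Dunmere (overflow 43)
  56÷1 = 56 each, +1 to first 0

Closure order: Briarlake, Ashgrove, Cedarfen, Greywater, Elkhorn, Dunmere
Last habitat: Ironridge with 107 animals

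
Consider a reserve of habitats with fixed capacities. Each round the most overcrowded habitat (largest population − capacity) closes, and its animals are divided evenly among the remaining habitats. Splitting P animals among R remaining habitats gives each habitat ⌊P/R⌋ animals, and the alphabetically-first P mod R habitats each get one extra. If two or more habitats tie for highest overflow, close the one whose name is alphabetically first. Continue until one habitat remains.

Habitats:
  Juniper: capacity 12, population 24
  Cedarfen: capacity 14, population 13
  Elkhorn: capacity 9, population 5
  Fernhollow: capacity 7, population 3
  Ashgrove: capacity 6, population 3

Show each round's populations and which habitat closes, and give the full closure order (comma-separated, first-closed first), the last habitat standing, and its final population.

Round 1: Ashgrove=3 Cedarfen=13 Elkhorn=5 Fernhollow=3 Juniper=24 → close Juniper (overflow 12)
  24÷4 = 6 each, +1 to first 0
Round 2: Ashgrove=9 Cedarfen=19 Elkhorn=11 Fernhollow=9 → close Cedarfen (overflow 5)
  19÷3 = 6 each, +1 to first 1
Round 3: Ashgrove=16 Elkhorn=17 Fernhollow=15 → close Ashgrove (overflow 10)
  16÷2 = 8 each, +1 to first 0
Round 4: Elkhorn=25 Fernhollow=23 → close Elkhorn (overflow 16)
  25÷1 = 25 each, +1 to first 0

Closure order: Juniper, Cedarfen, Ashgrove, Elkhorn
Last habitat: Fernhollow with 48 animals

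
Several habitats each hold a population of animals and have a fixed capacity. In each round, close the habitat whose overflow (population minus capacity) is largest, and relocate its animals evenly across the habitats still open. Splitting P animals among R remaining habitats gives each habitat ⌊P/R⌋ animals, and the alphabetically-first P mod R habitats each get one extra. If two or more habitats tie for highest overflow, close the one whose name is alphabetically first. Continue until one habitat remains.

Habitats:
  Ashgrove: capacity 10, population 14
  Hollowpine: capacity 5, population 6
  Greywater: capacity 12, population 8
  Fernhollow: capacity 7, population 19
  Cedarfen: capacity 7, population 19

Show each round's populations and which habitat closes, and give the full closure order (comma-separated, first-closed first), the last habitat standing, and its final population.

Closure order: Cedarfen, Fernhollow, Ashgrove, Hollowpine
Last habitat: Greywater with 66 animals

Round 1: Ashgrove=14 Cedarfen=19 Fernhollow=19 Greywater=8 Hollowpine=6 → close Cedarfen (overflow 12)
  19÷4 = 4 each, +1 to first 3
Round 2: Ashgrove=19 Fernhollow=24 Greywater=13 Hollowpine=10 → close Fernhollow (overflow 17)
  24÷3 = 8 each, +1 to first 0
Round 3: Ashgrove=27 Greywater=21 Hollowpine=18 → close Ashgrove (overflow 17)
  27÷2 = 13 each, +1 to first 1
Round 4: Greywater=35 Hollowpine=31 → close Hollowpine (overflow 26)
  31÷1 = 31 each, +1 to first 0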